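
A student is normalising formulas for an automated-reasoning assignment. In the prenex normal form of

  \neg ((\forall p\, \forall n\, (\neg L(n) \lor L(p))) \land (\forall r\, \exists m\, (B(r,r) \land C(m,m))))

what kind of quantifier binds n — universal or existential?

Move each ¬ inward, flipping quantifiers it crosses:
  (\exists p\, \exists n\, (L(n) \land \neg L(p))) \lor (\exists r\, \forall m\, (\neg B(r,r) \lor \neg C(m,m)))
All bound variables are already distinct, so no renaming is needed.
Finally move all quantifiers to the prefix:
  \exists p\, \exists n\, \exists r\, \forall m\, (L(n) \land \neg L(p) \lor \neg B(r,r) \lor \neg C(m,m))
The quantifier \forall n sits under an odd number of negations, so it flips to \exists n.

existential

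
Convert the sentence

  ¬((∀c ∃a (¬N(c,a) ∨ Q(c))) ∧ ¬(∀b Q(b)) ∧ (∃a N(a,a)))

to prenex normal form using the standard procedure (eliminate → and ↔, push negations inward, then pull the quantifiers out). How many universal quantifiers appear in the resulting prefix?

Drive negations inward (¬∀x A ≡ ∃x ¬A, ¬∃x A ≡ ∀x ¬A, De Morgan for ∧/∨):
  (∃c ∀a (N(c,a) ∧ ¬Q(c))) ∨ (∀b Q(b)) ∨ (∀a ¬N(a,a))
Standardize variables apart so no two quantifiers bind the same name: a↦r.
  (∃c ∀a (N(c,a) ∧ ¬Q(c))) ∨ (∀b Q(b)) ∨ (∀r ¬N(r,r))
Finally move all quantifiers to the prefix:
  ∃c ∀a ∀b ∀r (N(c,a) ∧ ¬Q(c) ∨ Q(b) ∨ ¬N(r,r))
The prefix is ∃c ∀a ∀b ∀r: 3 universal, 1 existential.

3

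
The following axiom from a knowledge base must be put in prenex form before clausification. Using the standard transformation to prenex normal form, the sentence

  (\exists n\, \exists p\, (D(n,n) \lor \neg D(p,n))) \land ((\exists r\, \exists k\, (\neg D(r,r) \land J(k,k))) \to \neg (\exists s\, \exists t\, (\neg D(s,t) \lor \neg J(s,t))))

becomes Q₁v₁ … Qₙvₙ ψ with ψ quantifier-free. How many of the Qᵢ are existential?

2

Eliminate → and ↔ using ¬ and ∨.
  (\exists n\, \exists p\, (D(n,n) \lor \neg D(p,n))) \land (\neg (\exists r\, \exists k\, (\neg D(r,r) \land J(k,k))) \lor \neg (\exists s\, \exists t\, (\neg D(s,t) \lor \neg J(s,t))))
Push ¬ through the quantifiers and connectives to reach negation normal form:
  (\exists n\, \exists p\, (D(n,n) \lor \neg D(p,n))) \land ((\forall r\, \forall k\, (D(r,r) \lor \neg J(k,k))) \lor (\forall s\, \forall t\, (D(s,t) \land J(s,t))))
All bound variables are already distinct, so no renaming is needed.
Pull the quantifiers to the front (each side's bound variable is not free in the other side):
  \exists n\, \exists p\, \forall r\, \forall k\, \forall s\, \forall t\, ((D(n,n) \lor \neg D(p,n)) \land (D(r,r) \lor \neg J(k,k) \lor D(s,t) \land J(s,t)))
The prefix is \exists n \exists p \forall r \forall k \forall s \forall t: 4 universal, 2 existential.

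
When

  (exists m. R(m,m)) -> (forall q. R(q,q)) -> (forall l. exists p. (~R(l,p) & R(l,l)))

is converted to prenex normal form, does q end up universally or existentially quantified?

Rewrite implications/biconditionals: A → B as ¬A ∨ B.
  ~(exists m. R(m,m)) | ~(forall q. R(q,q)) | (forall l. exists p. (~R(l,p) & R(l,l)))
Move each ¬ inward, flipping quantifiers it crosses:
  (forall m. ~R(m,m)) | (exists q. ~R(q,q)) | (forall l. exists p. (~R(l,p) & R(l,l)))
All bound variables are already distinct, so no renaming is needed.
Extract every quantifier outward, since the variables are now distinct and don't occur free across branches:
  forall m. exists q. forall l. exists p. (~R(m,m) | ~R(q,q) | ~R(l,p) & R(l,l))
The quantifier forall q sits under an odd number of negations (counting the antecedent side of each →), so it flips to exists q.

existential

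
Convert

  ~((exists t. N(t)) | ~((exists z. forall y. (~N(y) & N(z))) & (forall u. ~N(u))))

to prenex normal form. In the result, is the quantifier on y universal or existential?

Push ¬ through the quantifiers and connectives to reach negation normal form:
  (forall t. ~N(t)) & (exists z. forall y. (~N(y) & N(z))) & (forall u. ~N(u))
All bound variables are already distinct, so no renaming is needed.
Finally move all quantifiers to the prefix:
  forall t. exists z. forall y. forall u. (~N(t) & ~N(y) & N(z) & ~N(u))
The quantifier forall y sits under an even number of negations, so it remains universal.

universal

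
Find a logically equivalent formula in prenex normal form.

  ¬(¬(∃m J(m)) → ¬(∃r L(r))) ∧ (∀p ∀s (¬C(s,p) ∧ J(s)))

Eliminate → and ↔ using ¬ and ∨.
  ¬(¬¬(∃m J(m)) ∨ ¬(∃r L(r))) ∧ (∀p ∀s (¬C(s,p) ∧ J(s)))
Drive negations inward (¬∀x A ≡ ∃x ¬A, ¬∃x A ≡ ∀x ¬A, De Morgan for ∧/∨):
  (∀m ¬J(m)) ∧ (∃r L(r)) ∧ (∀p ∀s (¬C(s,p) ∧ J(s)))
Extract every quantifier outward, since the variables are now distinct and don't occur free across branches:
  ∀m ∃r ∀p ∀s (¬J(m) ∧ L(r) ∧ ¬C(s,p) ∧ J(s))

∀m ∃r ∀p ∀s (¬J(m) ∧ L(r) ∧ ¬C(s,p) ∧ J(s))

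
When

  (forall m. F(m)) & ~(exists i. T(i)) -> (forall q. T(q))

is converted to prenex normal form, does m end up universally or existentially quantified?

existential

First replace A → B with ¬A ∨ B.
  ~((forall m. F(m)) & ~(exists i. T(i))) | (forall q. T(q))
Push ¬ through the quantifiers and connectives to reach negation normal form:
  (exists m. ~F(m)) | (exists i. T(i)) | (forall q. T(q))
Finally move all quantifiers to the prefix:
  exists m. exists i. forall q. (~F(m) | T(i) | T(q))
The quantifier forall m sits under an odd number of negations (counting the antecedent side of each →), so it flips to exists m.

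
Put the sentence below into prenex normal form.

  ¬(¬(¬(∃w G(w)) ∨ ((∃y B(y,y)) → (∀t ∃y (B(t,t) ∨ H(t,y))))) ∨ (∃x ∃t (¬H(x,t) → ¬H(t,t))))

Eliminate → and ↔ using ¬ and ∨.
  ¬(¬(¬(∃w G(w)) ∨ ¬(∃y B(y,y)) ∨ (∀t ∃y (B(t,t) ∨ H(t,y)))) ∨ (∃x ∃t (¬¬H(x,t) ∨ ¬H(t,t))))
Drive negations inward (¬∀x A ≡ ∃x ¬A, ¬∃x A ≡ ∀x ¬A, De Morgan for ∧/∨):
  ((∀w ¬G(w)) ∨ (∀y ¬B(y,y)) ∨ (∀t ∃y (B(t,t) ∨ H(t,y)))) ∧ (∀x ∀t (¬H(x,t) ∧ H(t,t)))
Standardize variables apart so no two quantifiers bind the same name: y↦u, t↦v.
  ((∀w ¬G(w)) ∨ (∀y ¬B(y,y)) ∨ (∀t ∃u (B(t,t) ∨ H(t,u)))) ∧ (∀x ∀v (¬H(x,v) ∧ H(v,v)))
Finally move all quantifiers to the prefix:
  ∀w ∀y ∀t ∃u ∀x ∀v ((¬G(w) ∨ ¬B(y,y) ∨ B(t,t) ∨ H(t,u)) ∧ ¬H(x,v) ∧ H(v,v))

∀w ∀y ∀t ∃u ∀x ∀v ((¬G(w) ∨ ¬B(y,y) ∨ B(t,t) ∨ H(t,u)) ∧ ¬H(x,v) ∧ H(v,v))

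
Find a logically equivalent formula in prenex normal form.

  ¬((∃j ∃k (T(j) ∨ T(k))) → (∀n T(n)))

∃j ∃k ∃n ((T(j) ∨ T(k)) ∧ ¬T(n))

Rewrite implications/biconditionals: A → B as ¬A ∨ B.
  ¬(¬(∃j ∃k (T(j) ∨ T(k))) ∨ (∀n T(n)))
Push ¬ through the quantifiers and connectives to reach negation normal form:
  (∃j ∃k (T(j) ∨ T(k))) ∧ (∃n ¬T(n))
All bound variables are already distinct, so no renaming is needed.
Finally move all quantifiers to the prefix:
  ∃j ∃k ∃n ((T(j) ∨ T(k)) ∧ ¬T(n))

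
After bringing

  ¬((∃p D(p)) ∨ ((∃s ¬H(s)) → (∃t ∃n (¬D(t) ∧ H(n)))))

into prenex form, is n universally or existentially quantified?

Eliminate → and ↔ using ¬ and ∨.
  ¬((∃p D(p)) ∨ ¬(∃s ¬H(s)) ∨ (∃t ∃n (¬D(t) ∧ H(n))))
Drive negations inward (¬∀x A ≡ ∃x ¬A, ¬∃x A ≡ ∀x ¬A, De Morgan for ∧/∨):
  (∀p ¬D(p)) ∧ (∃s ¬H(s)) ∧ (∀t ∀n (D(t) ∨ ¬H(n)))
All bound variables are already distinct, so no renaming is needed.
Finally move all quantifiers to the prefix:
  ∀p ∃s ∀t ∀n (¬D(p) ∧ ¬H(s) ∧ (D(t) ∨ ¬H(n)))
The quantifier ∃n sits under an odd number of negations (counting the antecedent side of each →), so it flips to ∀n.

universal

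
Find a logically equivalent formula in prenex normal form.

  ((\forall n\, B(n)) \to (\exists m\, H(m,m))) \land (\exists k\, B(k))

\exists n\, \exists m\, \exists k\, ((\neg B(n) \lor H(m,m)) \land B(k))

First replace A → B with ¬A ∨ B.
  (\neg (\forall n\, B(n)) \lor (\exists m\, H(m,m))) \land (\exists k\, B(k))
Push ¬ through the quantifiers and connectives to reach negation normal form:
  ((\exists n\, \neg B(n)) \lor (\exists m\, H(m,m))) \land (\exists k\, B(k))
All bound variables are already distinct, so no renaming is needed.
Extract every quantifier outward, since the variables are now distinct and don't occur free across branches:
  \exists n\, \exists m\, \exists k\, ((\neg B(n) \lor H(m,m)) \land B(k))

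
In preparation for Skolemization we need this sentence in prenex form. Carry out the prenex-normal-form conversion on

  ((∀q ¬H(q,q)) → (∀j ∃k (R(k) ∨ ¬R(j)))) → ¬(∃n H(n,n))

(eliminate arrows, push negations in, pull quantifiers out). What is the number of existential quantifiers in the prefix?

1

Eliminate → and ↔ using ¬ and ∨.
  ¬(¬(∀q ¬H(q,q)) ∨ (∀j ∃k (R(k) ∨ ¬R(j)))) ∨ ¬(∃n H(n,n))
Drive negations inward (¬∀x A ≡ ∃x ¬A, ¬∃x A ≡ ∀x ¬A, De Morgan for ∧/∨):
  (∀q ¬H(q,q)) ∧ (∃j ∀k (¬R(k) ∧ R(j))) ∨ (∀n ¬H(n,n))
All bound variables are already distinct, so no renaming is needed.
Extract every quantifier outward, since the variables are now distinct and don't occur free across branches:
  ∀q ∃j ∀k ∀n (¬H(q,q) ∧ ¬R(k) ∧ R(j) ∨ ¬H(n,n))
The prefix is ∀q ∃j ∀k ∀n: 3 universal, 1 existential.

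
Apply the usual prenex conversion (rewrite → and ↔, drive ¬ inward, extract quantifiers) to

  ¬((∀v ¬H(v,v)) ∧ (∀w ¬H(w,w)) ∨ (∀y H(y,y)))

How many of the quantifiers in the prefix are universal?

0

Move each ¬ inward, flipping quantifiers it crosses:
  ((∃v H(v,v)) ∨ (∃w H(w,w))) ∧ (∃y ¬H(y,y))
All bound variables are already distinct, so no renaming is needed.
Extract every quantifier outward, since the variables are now distinct and don't occur free across branches:
  ∃v ∃w ∃y ((H(v,v) ∨ H(w,w)) ∧ ¬H(y,y))
The prefix is ∃v ∃w ∃y: 0 universal, 3 existential.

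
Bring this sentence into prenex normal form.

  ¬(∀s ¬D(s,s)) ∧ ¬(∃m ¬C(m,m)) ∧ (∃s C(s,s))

Push ¬ through the quantifiers and connectives to reach negation normal form:
  (∃s D(s,s)) ∧ (∀m C(m,m)) ∧ (∃s C(s,s))
Standardize variables apart so no two quantifiers bind the same name: s↦u1.
  (∃s D(s,s)) ∧ (∀m C(m,m)) ∧ (∃u1 C(u1,u1))
Pull the quantifiers to the front (each side's bound variable is not free in the other side):
  ∃s ∀m ∃u1 (D(s,s) ∧ C(m,m) ∧ C(u1,u1))

∃s ∀m ∃u1 (D(s,s) ∧ C(m,m) ∧ C(u1,u1))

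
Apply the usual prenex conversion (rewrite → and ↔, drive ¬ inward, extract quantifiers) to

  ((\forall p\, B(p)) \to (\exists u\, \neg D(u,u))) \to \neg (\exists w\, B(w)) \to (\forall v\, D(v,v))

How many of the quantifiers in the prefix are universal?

3

First replace A → B with ¬A ∨ B.
  \neg (\neg (\forall p\, B(p)) \lor (\exists u\, \neg D(u,u))) \lor \neg \neg (\exists w\, B(w)) \lor (\forall v\, D(v,v))
Push ¬ through the quantifiers and connectives to reach negation normal form:
  (\forall p\, B(p)) \land (\forall u\, D(u,u)) \lor (\exists w\, B(w)) \lor (\forall v\, D(v,v))
All bound variables are already distinct, so no renaming is needed.
Extract every quantifier outward, since the variables are now distinct and don't occur free across branches:
  \forall p\, \forall u\, \exists w\, \forall v\, (B(p) \land D(u,u) \lor B(w) \lor D(v,v))
The prefix is \forall p \forall u \exists w \forall v: 3 universal, 1 existential.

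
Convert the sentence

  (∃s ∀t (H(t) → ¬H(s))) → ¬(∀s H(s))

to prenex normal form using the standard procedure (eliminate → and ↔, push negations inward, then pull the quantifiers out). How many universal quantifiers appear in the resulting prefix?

Rewrite implications/biconditionals: A → B as ¬A ∨ B.
  ¬(∃s ∀t (¬H(t) ∨ ¬H(s))) ∨ ¬(∀s H(s))
Drive negations inward (¬∀x A ≡ ∃x ¬A, ¬∃x A ≡ ∀x ¬A, De Morgan for ∧/∨):
  (∀s ∃t (H(t) ∧ H(s))) ∨ (∃s ¬H(s))
Standardize variables apart so no two quantifiers bind the same name: s↦c.
  (∀s ∃t (H(t) ∧ H(s))) ∨ (∃c ¬H(c))
Pull the quantifiers to the front (each side's bound variable is not free in the other side):
  ∀s ∃t ∃c (H(t) ∧ H(s) ∨ ¬H(c))
The prefix is ∀s ∃t ∃c: 1 universal, 2 existential.

1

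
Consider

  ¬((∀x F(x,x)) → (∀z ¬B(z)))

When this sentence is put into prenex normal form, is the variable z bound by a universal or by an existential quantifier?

existential

First replace A → B with ¬A ∨ B.
  ¬(¬(∀x F(x,x)) ∨ (∀z ¬B(z)))
Push ¬ through the quantifiers and connectives to reach negation normal form:
  (∀x F(x,x)) ∧ (∃z B(z))
All bound variables are already distinct, so no renaming is needed.
Extract every quantifier outward, since the variables are now distinct and don't occur free across branches:
  ∀x ∃z (F(x,x) ∧ B(z))
The quantifier ∀z sits under an odd number of negations (counting the antecedent side of each →), so it flips to ∃z.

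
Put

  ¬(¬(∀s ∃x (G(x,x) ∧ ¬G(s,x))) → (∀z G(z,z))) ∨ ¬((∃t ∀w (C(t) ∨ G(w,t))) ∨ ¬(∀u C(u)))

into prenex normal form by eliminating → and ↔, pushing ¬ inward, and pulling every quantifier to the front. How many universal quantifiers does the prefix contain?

3

First replace A → B with ¬A ∨ B.
  ¬(¬¬(∀s ∃x (G(x,x) ∧ ¬G(s,x))) ∨ (∀z G(z,z))) ∨ ¬((∃t ∀w (C(t) ∨ G(w,t))) ∨ ¬(∀u C(u)))
Push ¬ through the quantifiers and connectives to reach negation normal form:
  (∃s ∀x (¬G(x,x) ∨ G(s,x))) ∧ (∃z ¬G(z,z)) ∨ (∀t ∃w (¬C(t) ∧ ¬G(w,t))) ∧ (∀u C(u))
All bound variables are already distinct, so no renaming is needed.
Pull the quantifiers to the front (each side's bound variable is not free in the other side):
  ∃s ∀x ∃z ∀t ∃w ∀u ((¬G(x,x) ∨ G(s,x)) ∧ ¬G(z,z) ∨ ¬C(t) ∧ ¬G(w,t) ∧ C(u))
The prefix is ∃s ∀x ∃z ∀t ∃w ∀u: 3 universal, 3 existential.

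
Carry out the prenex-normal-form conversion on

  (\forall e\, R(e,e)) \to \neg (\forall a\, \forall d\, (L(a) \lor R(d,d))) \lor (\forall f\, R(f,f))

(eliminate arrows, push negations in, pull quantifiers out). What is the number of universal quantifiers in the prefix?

Eliminate → and ↔ using ¬ and ∨.
  \neg (\forall e\, R(e,e)) \lor \neg (\forall a\, \forall d\, (L(a) \lor R(d,d))) \lor (\forall f\, R(f,f))
Move each ¬ inward, flipping quantifiers it crosses:
  (\exists e\, \neg R(e,e)) \lor (\exists a\, \exists d\, (\neg L(a) \land \neg R(d,d))) \lor (\forall f\, R(f,f))
Extract every quantifier outward, since the variables are now distinct and don't occur free across branches:
  \exists e\, \exists a\, \exists d\, \forall f\, (\neg R(e,e) \lor \neg L(a) \land \neg R(d,d) \lor R(f,f))
The prefix is \exists e \exists a \exists d \forall f: 1 universal, 3 existential.

1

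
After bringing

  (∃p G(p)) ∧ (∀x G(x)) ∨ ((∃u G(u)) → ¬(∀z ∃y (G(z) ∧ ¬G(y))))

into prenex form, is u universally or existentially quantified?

universal

Rewrite implications/biconditionals: A → B as ¬A ∨ B.
  (∃p G(p)) ∧ (∀x G(x)) ∨ ¬(∃u G(u)) ∨ ¬(∀z ∃y (G(z) ∧ ¬G(y)))
Drive negations inward (¬∀x A ≡ ∃x ¬A, ¬∃x A ≡ ∀x ¬A, De Morgan for ∧/∨):
  (∃p G(p)) ∧ (∀x G(x)) ∨ (∀u ¬G(u)) ∨ (∃z ∀y (¬G(z) ∨ G(y)))
All bound variables are already distinct, so no renaming is needed.
Extract every quantifier outward, since the variables are now distinct and don't occur free across branches:
  ∃p ∀x ∀u ∃z ∀y (G(p) ∧ G(x) ∨ ¬G(u) ∨ ¬G(z) ∨ G(y))
The quantifier ∃u sits under an odd number of negations (counting the antecedent side of each →), so it flips to ∀u.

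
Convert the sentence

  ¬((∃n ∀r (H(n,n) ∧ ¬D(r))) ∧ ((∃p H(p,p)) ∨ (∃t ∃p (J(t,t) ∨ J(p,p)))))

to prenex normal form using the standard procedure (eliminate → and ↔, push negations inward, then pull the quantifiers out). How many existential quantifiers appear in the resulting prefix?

1

Push ¬ through the quantifiers and connectives to reach negation normal form:
  (∀n ∃r (¬H(n,n) ∨ D(r))) ∨ (∀p ¬H(p,p)) ∧ (∀t ∀p (¬J(t,t) ∧ ¬J(p,p)))
Give each quantifier a distinct variable: p↦w.
  (∀n ∃r (¬H(n,n) ∨ D(r))) ∨ (∀p ¬H(p,p)) ∧ (∀t ∀w (¬J(t,t) ∧ ¬J(w,w)))
Finally move all quantifiers to the prefix:
  ∀n ∃r ∀p ∀t ∀w (¬H(n,n) ∨ D(r) ∨ ¬H(p,p) ∧ ¬J(t,t) ∧ ¬J(w,w))
The prefix is ∀n ∃r ∀p ∀t ∀w: 4 universal, 1 existential.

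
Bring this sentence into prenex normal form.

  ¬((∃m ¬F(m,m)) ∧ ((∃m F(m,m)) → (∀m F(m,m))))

Rewrite implications/biconditionals: A → B as ¬A ∨ B.
  ¬((∃m ¬F(m,m)) ∧ (¬(∃m F(m,m)) ∨ (∀m F(m,m))))
Push ¬ through the quantifiers and connectives to reach negation normal form:
  (∀m F(m,m)) ∨ (∃m F(m,m)) ∧ (∃m ¬F(m,m))
Give each quantifier a distinct variable: m↦u1, m↦t.
  (∀m F(m,m)) ∨ (∃u1 F(u1,u1)) ∧ (∃t ¬F(t,t))
Extract every quantifier outward, since the variables are now distinct and don't occur free across branches:
  ∀m ∃u1 ∃t (F(m,m) ∨ F(u1,u1) ∧ ¬F(t,t))

∀m ∃u1 ∃t (F(m,m) ∨ F(u1,u1) ∧ ¬F(t,t))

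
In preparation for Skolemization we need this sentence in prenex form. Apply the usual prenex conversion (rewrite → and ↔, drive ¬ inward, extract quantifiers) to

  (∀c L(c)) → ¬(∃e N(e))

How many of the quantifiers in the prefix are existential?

1

First replace A → B with ¬A ∨ B.
  ¬(∀c L(c)) ∨ ¬(∃e N(e))
Drive negations inward (¬∀x A ≡ ∃x ¬A, ¬∃x A ≡ ∀x ¬A, De Morgan for ∧/∨):
  (∃c ¬L(c)) ∨ (∀e ¬N(e))
All bound variables are already distinct, so no renaming is needed.
Extract every quantifier outward, since the variables are now distinct and don't occur free across branches:
  ∃c ∀e (¬L(c) ∨ ¬N(e))
The prefix is ∃c ∀e: 1 universal, 1 existential.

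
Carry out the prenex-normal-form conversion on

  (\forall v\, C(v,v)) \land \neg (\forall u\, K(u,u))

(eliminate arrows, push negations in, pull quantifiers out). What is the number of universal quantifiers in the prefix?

Drive negations inward (¬∀x A ≡ ∃x ¬A, ¬∃x A ≡ ∀x ¬A, De Morgan for ∧/∨):
  (\forall v\, C(v,v)) \land (\exists u\, \neg K(u,u))
Pull the quantifiers to the front (each side's bound variable is not free in the other side):
  \forall v\, \exists u\, (C(v,v) \land \neg K(u,u))
The prefix is \forall v \exists u: 1 universal, 1 existential.

1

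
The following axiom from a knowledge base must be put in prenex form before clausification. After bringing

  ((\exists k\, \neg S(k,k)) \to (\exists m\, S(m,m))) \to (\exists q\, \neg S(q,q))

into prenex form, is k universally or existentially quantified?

First replace A → B with ¬A ∨ B.
  \neg (\neg (\exists k\, \neg S(k,k)) \lor (\exists m\, S(m,m))) \lor (\exists q\, \neg S(q,q))
Move each ¬ inward, flipping quantifiers it crosses:
  (\exists k\, \neg S(k,k)) \land (\forall m\, \neg S(m,m)) \lor (\exists q\, \neg S(q,q))
All bound variables are already distinct, so no renaming is needed.
Pull the quantifiers to the front (each side's bound variable is not free in the other side):
  \exists k\, \forall m\, \exists q\, (\neg S(k,k) \land \neg S(m,m) \lor \neg S(q,q))
The quantifier \exists k sits under an even number of negations (counting the antecedent side of each →), so it remains existential.

existential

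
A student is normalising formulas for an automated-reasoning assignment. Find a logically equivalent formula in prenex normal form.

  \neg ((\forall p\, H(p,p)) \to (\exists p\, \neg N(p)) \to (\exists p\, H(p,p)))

\forall p\, \exists c\, \forall z\, (H(p,p) \land \neg N(c) \land \neg H(z,z))

First replace A → B with ¬A ∨ B.
  \neg (\neg (\forall p\, H(p,p)) \lor \neg (\exists p\, \neg N(p)) \lor (\exists p\, H(p,p)))
Push ¬ through the quantifiers and connectives to reach negation normal form:
  (\forall p\, H(p,p)) \land (\exists p\, \neg N(p)) \land (\forall p\, \neg H(p,p))
Give each quantifier a distinct variable: p↦c, p↦z.
  (\forall p\, H(p,p)) \land (\exists c\, \neg N(c)) \land (\forall z\, \neg H(z,z))
Finally move all quantifiers to the prefix:
  \forall p\, \exists c\, \forall z\, (H(p,p) \land \neg N(c) \land \neg H(z,z))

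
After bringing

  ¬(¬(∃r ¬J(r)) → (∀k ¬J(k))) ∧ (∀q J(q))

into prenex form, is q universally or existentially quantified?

universal

Eliminate → and ↔ using ¬ and ∨.
  ¬(¬¬(∃r ¬J(r)) ∨ (∀k ¬J(k))) ∧ (∀q J(q))
Move each ¬ inward, flipping quantifiers it crosses:
  (∀r J(r)) ∧ (∃k J(k)) ∧ (∀q J(q))
Finally move all quantifiers to the prefix:
  ∀r ∃k ∀q (J(r) ∧ J(k) ∧ J(q))
The quantifier ∀q sits under an even number of negations (counting the antecedent side of each →), so it remains universal.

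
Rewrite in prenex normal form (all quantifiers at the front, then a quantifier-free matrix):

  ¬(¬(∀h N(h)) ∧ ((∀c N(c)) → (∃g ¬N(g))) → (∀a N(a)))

First replace A → B with ¬A ∨ B.
  ¬(¬(¬(∀h N(h)) ∧ (¬(∀c N(c)) ∨ (∃g ¬N(g)))) ∨ (∀a N(a)))
Move each ¬ inward, flipping quantifiers it crosses:
  (∃h ¬N(h)) ∧ ((∃c ¬N(c)) ∨ (∃g ¬N(g))) ∧ (∃a ¬N(a))
Finally move all quantifiers to the prefix:
  ∃h ∃c ∃g ∃a (¬N(h) ∧ (¬N(c) ∨ ¬N(g)) ∧ ¬N(a))

∃h ∃c ∃g ∃a (¬N(h) ∧ (¬N(c) ∨ ¬N(g)) ∧ ¬N(a))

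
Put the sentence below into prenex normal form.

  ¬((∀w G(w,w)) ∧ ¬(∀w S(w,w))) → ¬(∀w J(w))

∀w ∃z ∃q (G(w,w) ∧ ¬S(z,z) ∨ ¬J(q))

First replace A → B with ¬A ∨ B.
  ¬¬((∀w G(w,w)) ∧ ¬(∀w S(w,w))) ∨ ¬(∀w J(w))
Push ¬ through the quantifiers and connectives to reach negation normal form:
  (∀w G(w,w)) ∧ (∃w ¬S(w,w)) ∨ (∃w ¬J(w))
Give each quantifier a distinct variable: w↦z, w↦q.
  (∀w G(w,w)) ∧ (∃z ¬S(z,z)) ∨ (∃q ¬J(q))
Finally move all quantifiers to the prefix:
  ∀w ∃z ∃q (G(w,w) ∧ ¬S(z,z) ∨ ¬J(q))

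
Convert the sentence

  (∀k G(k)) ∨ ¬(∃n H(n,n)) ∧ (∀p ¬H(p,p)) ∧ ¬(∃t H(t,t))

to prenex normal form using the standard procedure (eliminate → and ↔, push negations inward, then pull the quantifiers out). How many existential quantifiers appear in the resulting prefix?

0

Move each ¬ inward, flipping quantifiers it crosses:
  (∀k G(k)) ∨ (∀n ¬H(n,n)) ∧ (∀p ¬H(p,p)) ∧ (∀t ¬H(t,t))
All bound variables are already distinct, so no renaming is needed.
Finally move all quantifiers to the prefix:
  ∀k ∀n ∀p ∀t (G(k) ∨ ¬H(n,n) ∧ ¬H(p,p) ∧ ¬H(t,t))
The prefix is ∀k ∀n ∀p ∀t: 4 universal, 0 existential.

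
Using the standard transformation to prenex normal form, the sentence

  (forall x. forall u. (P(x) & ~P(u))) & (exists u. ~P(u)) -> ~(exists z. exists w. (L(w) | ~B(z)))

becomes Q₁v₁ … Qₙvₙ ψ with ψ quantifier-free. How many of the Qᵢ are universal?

3

Rewrite implications/biconditionals: A → B as ¬A ∨ B.
  ~((forall x. forall u. (P(x) & ~P(u))) & (exists u. ~P(u))) | ~(exists z. exists w. (L(w) | ~B(z)))
Drive negations inward (¬∀x A ≡ ∃x ¬A, ¬∃x A ≡ ∀x ¬A, De Morgan for ∧/∨):
  (exists x. exists u. (~P(x) | P(u))) | (forall u. P(u)) | (forall z. forall w. (~L(w) & B(z)))
Standardize variables apart so no two quantifiers bind the same name: u↦y1.
  (exists x. exists u. (~P(x) | P(u))) | (forall y1. P(y1)) | (forall z. forall w. (~L(w) & B(z)))
Extract every quantifier outward, since the variables are now distinct and don't occur free across branches:
  exists x. exists u. forall y1. forall z. forall w. (~P(x) | P(u) | P(y1) | ~L(w) & B(z))
The prefix is exists x exists u forall y1 forall z forall w: 3 universal, 2 existential.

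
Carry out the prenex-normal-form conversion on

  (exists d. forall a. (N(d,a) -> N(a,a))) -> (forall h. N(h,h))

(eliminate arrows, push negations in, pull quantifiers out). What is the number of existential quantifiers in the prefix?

First replace A → B with ¬A ∨ B.
  ~(exists d. forall a. (~N(d,a) | N(a,a))) | (forall h. N(h,h))
Push ¬ through the quantifiers and connectives to reach negation normal form:
  (forall d. exists a. (N(d,a) & ~N(a,a))) | (forall h. N(h,h))
All bound variables are already distinct, so no renaming is needed.
Pull the quantifiers to the front (each side's bound variable is not free in the other side):
  forall d. exists a. forall h. (N(d,a) & ~N(a,a) | N(h,h))
The prefix is forall d exists a forall h: 2 universal, 1 existential.

1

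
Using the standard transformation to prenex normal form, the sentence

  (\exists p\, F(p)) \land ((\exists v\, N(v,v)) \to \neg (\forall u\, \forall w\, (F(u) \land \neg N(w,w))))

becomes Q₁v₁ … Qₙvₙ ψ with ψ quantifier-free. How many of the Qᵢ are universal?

Rewrite implications/biconditionals: A → B as ¬A ∨ B.
  (\exists p\, F(p)) \land (\neg (\exists v\, N(v,v)) \lor \neg (\forall u\, \forall w\, (F(u) \land \neg N(w,w))))
Drive negations inward (¬∀x A ≡ ∃x ¬A, ¬∃x A ≡ ∀x ¬A, De Morgan for ∧/∨):
  (\exists p\, F(p)) \land ((\forall v\, \neg N(v,v)) \lor (\exists u\, \exists w\, (\neg F(u) \lor N(w,w))))
Pull the quantifiers to the front (each side's bound variable is not free in the other side):
  \exists p\, \forall v\, \exists u\, \exists w\, (F(p) \land (\neg N(v,v) \lor \neg F(u) \lor N(w,w)))
The prefix is \exists p \forall v \exists u \exists w: 1 universal, 3 existential.

1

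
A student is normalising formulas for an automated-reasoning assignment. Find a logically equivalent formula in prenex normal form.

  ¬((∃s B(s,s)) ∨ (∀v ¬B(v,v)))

∀s ∃v (¬B(s,s) ∧ B(v,v))

Drive negations inward (¬∀x A ≡ ∃x ¬A, ¬∃x A ≡ ∀x ¬A, De Morgan for ∧/∨):
  (∀s ¬B(s,s)) ∧ (∃v B(v,v))
All bound variables are already distinct, so no renaming is needed.
Finally move all quantifiers to the prefix:
  ∀s ∃v (¬B(s,s) ∧ B(v,v))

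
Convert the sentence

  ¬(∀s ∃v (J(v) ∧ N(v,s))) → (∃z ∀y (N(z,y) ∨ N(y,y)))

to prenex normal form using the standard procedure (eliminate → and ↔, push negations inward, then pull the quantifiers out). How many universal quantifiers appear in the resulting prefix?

2

Rewrite implications/biconditionals: A → B as ¬A ∨ B.
  ¬¬(∀s ∃v (J(v) ∧ N(v,s))) ∨ (∃z ∀y (N(z,y) ∨ N(y,y)))
Drive negations inward (¬∀x A ≡ ∃x ¬A, ¬∃x A ≡ ∀x ¬A, De Morgan for ∧/∨):
  (∀s ∃v (J(v) ∧ N(v,s))) ∨ (∃z ∀y (N(z,y) ∨ N(y,y)))
All bound variables are already distinct, so no renaming is needed.
Finally move all quantifiers to the prefix:
  ∀s ∃v ∃z ∀y (J(v) ∧ N(v,s) ∨ N(z,y) ∨ N(y,y))
The prefix is ∀s ∃v ∃z ∀y: 2 universal, 2 existential.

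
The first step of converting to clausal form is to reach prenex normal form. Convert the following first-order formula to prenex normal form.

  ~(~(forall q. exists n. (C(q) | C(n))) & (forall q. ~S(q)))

forall q. exists n. exists b. (C(q) | C(n) | S(b))

Drive negations inward (¬∀x A ≡ ∃x ¬A, ¬∃x A ≡ ∀x ¬A, De Morgan for ∧/∨):
  (forall q. exists n. (C(q) | C(n))) | (exists q. S(q))
Standardize variables apart so no two quantifiers bind the same name: q↦b.
  (forall q. exists n. (C(q) | C(n))) | (exists b. S(b))
Pull the quantifiers to the front (each side's bound variable is not free in the other side):
  forall q. exists n. exists b. (C(q) | C(n) | S(b))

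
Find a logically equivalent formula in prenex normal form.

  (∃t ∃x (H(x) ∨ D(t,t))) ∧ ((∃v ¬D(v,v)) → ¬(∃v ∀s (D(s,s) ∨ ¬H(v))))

∃t ∃x ∀v ∀w ∃s ((H(x) ∨ D(t,t)) ∧ (D(v,v) ∨ ¬D(s,s) ∧ H(w)))

Eliminate → and ↔ using ¬ and ∨.
  (∃t ∃x (H(x) ∨ D(t,t))) ∧ (¬(∃v ¬D(v,v)) ∨ ¬(∃v ∀s (D(s,s) ∨ ¬H(v))))
Drive negations inward (¬∀x A ≡ ∃x ¬A, ¬∃x A ≡ ∀x ¬A, De Morgan for ∧/∨):
  (∃t ∃x (H(x) ∨ D(t,t))) ∧ ((∀v D(v,v)) ∨ (∀v ∃s (¬D(s,s) ∧ H(v))))
Standardize variables apart so no two quantifiers bind the same name: v↦w.
  (∃t ∃x (H(x) ∨ D(t,t))) ∧ ((∀v D(v,v)) ∨ (∀w ∃s (¬D(s,s) ∧ H(w))))
Pull the quantifiers to the front (each side's bound variable is not free in the other side):
  ∃t ∃x ∀v ∀w ∃s ((H(x) ∨ D(t,t)) ∧ (D(v,v) ∨ ¬D(s,s) ∧ H(w)))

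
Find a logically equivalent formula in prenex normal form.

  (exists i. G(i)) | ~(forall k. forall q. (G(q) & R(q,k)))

Push ¬ through the quantifiers and connectives to reach negation normal form:
  (exists i. G(i)) | (exists k. exists q. (~G(q) | ~R(q,k)))
Pull the quantifiers to the front (each side's bound variable is not free in the other side):
  exists i. exists k. exists q. (G(i) | ~G(q) | ~R(q,k))

exists i. exists k. exists q. (G(i) | ~G(q) | ~R(q,k))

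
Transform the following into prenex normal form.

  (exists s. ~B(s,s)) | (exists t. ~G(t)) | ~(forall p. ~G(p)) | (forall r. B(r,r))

exists s. exists t. exists p. forall r. (~B(s,s) | ~G(t) | G(p) | B(r,r))

Push ¬ through the quantifiers and connectives to reach negation normal form:
  (exists s. ~B(s,s)) | (exists t. ~G(t)) | (exists p. G(p)) | (forall r. B(r,r))
All bound variables are already distinct, so no renaming is needed.
Pull the quantifiers to the front (each side's bound variable is not free in the other side):
  exists s. exists t. exists p. forall r. (~B(s,s) | ~G(t) | G(p) | B(r,r))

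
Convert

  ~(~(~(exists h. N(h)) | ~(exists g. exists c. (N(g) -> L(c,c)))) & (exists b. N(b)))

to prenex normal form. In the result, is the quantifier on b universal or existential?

universal

Rewrite implications/biconditionals: A → B as ¬A ∨ B.
  ~(~(~(exists h. N(h)) | ~(exists g. exists c. (~N(g) | L(c,c)))) & (exists b. N(b)))
Push ¬ through the quantifiers and connectives to reach negation normal form:
  (forall h. ~N(h)) | (forall g. forall c. (N(g) & ~L(c,c))) | (forall b. ~N(b))
All bound variables are already distinct, so no renaming is needed.
Finally move all quantifiers to the prefix:
  forall h. forall g. forall c. forall b. (~N(h) | N(g) & ~L(c,c) | ~N(b))
The quantifier exists b sits under an odd number of negations (counting the antecedent side of each →), so it flips to forall b.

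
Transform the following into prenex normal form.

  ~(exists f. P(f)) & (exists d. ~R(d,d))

forall f. exists d. (~P(f) & ~R(d,d))

Push ¬ through the quantifiers and connectives to reach negation normal form:
  (forall f. ~P(f)) & (exists d. ~R(d,d))
Pull the quantifiers to the front (each side's bound variable is not free in the other side):
  forall f. exists d. (~P(f) & ~R(d,d))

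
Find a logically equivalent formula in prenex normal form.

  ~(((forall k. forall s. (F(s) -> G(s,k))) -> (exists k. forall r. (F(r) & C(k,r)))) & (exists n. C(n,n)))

First replace A → B with ¬A ∨ B.
  ~((~(forall k. forall s. (~F(s) | G(s,k))) | (exists k. forall r. (F(r) & C(k,r)))) & (exists n. C(n,n)))
Drive negations inward (¬∀x A ≡ ∃x ¬A, ¬∃x A ≡ ∀x ¬A, De Morgan for ∧/∨):
  (forall k. forall s. (~F(s) | G(s,k))) & (forall k. exists r. (~F(r) | ~C(k,r))) | (forall n. ~C(n,n))
Give each quantifier a distinct variable: k↦w1.
  (forall k. forall s. (~F(s) | G(s,k))) & (forall w1. exists r. (~F(r) | ~C(w1,r))) | (forall n. ~C(n,n))
Pull the quantifiers to the front (each side's bound variable is not free in the other side):
  forall k. forall s. forall w1. exists r. forall n. ((~F(s) | G(s,k)) & (~F(r) | ~C(w1,r)) | ~C(n,n))

forall k. forall s. forall w1. exists r. forall n. ((~F(s) | G(s,k)) & (~F(r) | ~C(w1,r)) | ~C(n,n))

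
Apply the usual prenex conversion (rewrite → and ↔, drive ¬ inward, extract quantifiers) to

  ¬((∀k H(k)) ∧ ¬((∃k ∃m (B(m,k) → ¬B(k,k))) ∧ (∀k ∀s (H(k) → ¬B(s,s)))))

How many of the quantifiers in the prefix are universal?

Rewrite implications/biconditionals: A → B as ¬A ∨ B.
  ¬((∀k H(k)) ∧ ¬((∃k ∃m (¬B(m,k) ∨ ¬B(k,k))) ∧ (∀k ∀s (¬H(k) ∨ ¬B(s,s)))))
Drive negations inward (¬∀x A ≡ ∃x ¬A, ¬∃x A ≡ ∀x ¬A, De Morgan for ∧/∨):
  (∃k ¬H(k)) ∨ (∃k ∃m (¬B(m,k) ∨ ¬B(k,k))) ∧ (∀k ∀s (¬H(k) ∨ ¬B(s,s)))
Rename bound variables to avoid capture: k↦v, k↦y1.
  (∃k ¬H(k)) ∨ (∃v ∃m (¬B(m,v) ∨ ¬B(v,v))) ∧ (∀y1 ∀s (¬H(y1) ∨ ¬B(s,s)))
Pull the quantifiers to the front (each side's bound variable is not free in the other side):
  ∃k ∃v ∃m ∀y1 ∀s (¬H(k) ∨ (¬B(m,v) ∨ ¬B(v,v)) ∧ (¬H(y1) ∨ ¬B(s,s)))
The prefix is ∃k ∃v ∃m ∀y1 ∀s: 2 universal, 3 existential.

2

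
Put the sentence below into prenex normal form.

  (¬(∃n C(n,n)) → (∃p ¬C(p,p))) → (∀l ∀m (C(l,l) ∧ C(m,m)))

Rewrite implications/biconditionals: A → B as ¬A ∨ B.
  ¬(¬¬(∃n C(n,n)) ∨ (∃p ¬C(p,p))) ∨ (∀l ∀m (C(l,l) ∧ C(m,m)))
Move each ¬ inward, flipping quantifiers it crosses:
  (∀n ¬C(n,n)) ∧ (∀p C(p,p)) ∨ (∀l ∀m (C(l,l) ∧ C(m,m)))
All bound variables are already distinct, so no renaming is needed.
Extract every quantifier outward, since the variables are now distinct and don't occur free across branches:
  ∀n ∀p ∀l ∀m (¬C(n,n) ∧ C(p,p) ∨ C(l,l) ∧ C(m,m))

∀n ∀p ∀l ∀m (¬C(n,n) ∧ C(p,p) ∨ C(l,l) ∧ C(m,m))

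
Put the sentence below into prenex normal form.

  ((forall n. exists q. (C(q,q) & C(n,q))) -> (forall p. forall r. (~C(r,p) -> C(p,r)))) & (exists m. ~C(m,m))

Eliminate → and ↔ using ¬ and ∨.
  (~(forall n. exists q. (C(q,q) & C(n,q))) | (forall p. forall r. (~~C(r,p) | C(p,r)))) & (exists m. ~C(m,m))
Move each ¬ inward, flipping quantifiers it crosses:
  ((exists n. forall q. (~C(q,q) | ~C(n,q))) | (forall p. forall r. (C(r,p) | C(p,r)))) & (exists m. ~C(m,m))
All bound variables are already distinct, so no renaming is needed.
Pull the quantifiers to the front (each side's bound variable is not free in the other side):
  exists n. forall q. forall p. forall r. exists m. ((~C(q,q) | ~C(n,q) | C(r,p) | C(p,r)) & ~C(m,m))

exists n. forall q. forall p. forall r. exists m. ((~C(q,q) | ~C(n,q) | C(r,p) | C(p,r)) & ~C(m,m))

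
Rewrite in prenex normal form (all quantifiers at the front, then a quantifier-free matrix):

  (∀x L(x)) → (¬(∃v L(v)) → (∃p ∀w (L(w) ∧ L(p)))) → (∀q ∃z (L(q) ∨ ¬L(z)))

∃x ∀v ∀p ∃w ∀q ∃z (¬L(x) ∨ ¬L(v) ∧ (¬L(w) ∨ ¬L(p)) ∨ L(q) ∨ ¬L(z))

Rewrite implications/biconditionals: A → B as ¬A ∨ B.
  ¬(∀x L(x)) ∨ ¬(¬¬(∃v L(v)) ∨ (∃p ∀w (L(w) ∧ L(p)))) ∨ (∀q ∃z (L(q) ∨ ¬L(z)))
Move each ¬ inward, flipping quantifiers it crosses:
  (∃x ¬L(x)) ∨ (∀v ¬L(v)) ∧ (∀p ∃w (¬L(w) ∨ ¬L(p))) ∨ (∀q ∃z (L(q) ∨ ¬L(z)))
Finally move all quantifiers to the prefix:
  ∃x ∀v ∀p ∃w ∀q ∃z (¬L(x) ∨ ¬L(v) ∧ (¬L(w) ∨ ¬L(p)) ∨ L(q) ∨ ¬L(z))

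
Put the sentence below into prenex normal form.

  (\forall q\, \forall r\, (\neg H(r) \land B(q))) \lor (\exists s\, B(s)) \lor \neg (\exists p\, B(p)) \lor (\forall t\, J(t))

Push ¬ through the quantifiers and connectives to reach negation normal form:
  (\forall q\, \forall r\, (\neg H(r) \land B(q))) \lor (\exists s\, B(s)) \lor (\forall p\, \neg B(p)) \lor (\forall t\, J(t))
All bound variables are already distinct, so no renaming is needed.
Pull the quantifiers to the front (each side's bound variable is not free in the other side):
  \forall q\, \forall r\, \exists s\, \forall p\, \forall t\, (\neg H(r) \land B(q) \lor B(s) \lor \neg B(p) \lor J(t))

\forall q\, \forall r\, \exists s\, \forall p\, \forall t\, (\neg H(r) \land B(q) \lor B(s) \lor \neg B(p) \lor J(t))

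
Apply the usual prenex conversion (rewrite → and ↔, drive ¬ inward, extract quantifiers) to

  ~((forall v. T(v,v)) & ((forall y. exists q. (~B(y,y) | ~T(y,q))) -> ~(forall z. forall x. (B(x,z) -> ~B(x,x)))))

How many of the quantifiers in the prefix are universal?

3

Rewrite implications/biconditionals: A → B as ¬A ∨ B.
  ~((forall v. T(v,v)) & (~(forall y. exists q. (~B(y,y) | ~T(y,q))) | ~(forall z. forall x. (~B(x,z) | ~B(x,x)))))
Push ¬ through the quantifiers and connectives to reach negation normal form:
  (exists v. ~T(v,v)) | (forall y. exists q. (~B(y,y) | ~T(y,q))) & (forall z. forall x. (~B(x,z) | ~B(x,x)))
Pull the quantifiers to the front (each side's bound variable is not free in the other side):
  exists v. forall y. exists q. forall z. forall x. (~T(v,v) | (~B(y,y) | ~T(y,q)) & (~B(x,z) | ~B(x,x)))
The prefix is exists v forall y exists q forall z forall x: 3 universal, 2 existential.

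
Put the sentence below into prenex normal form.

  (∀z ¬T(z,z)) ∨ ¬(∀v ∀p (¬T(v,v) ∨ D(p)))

Drive negations inward (¬∀x A ≡ ∃x ¬A, ¬∃x A ≡ ∀x ¬A, De Morgan for ∧/∨):
  (∀z ¬T(z,z)) ∨ (∃v ∃p (T(v,v) ∧ ¬D(p)))
Finally move all quantifiers to the prefix:
  ∀z ∃v ∃p (¬T(z,z) ∨ T(v,v) ∧ ¬D(p))

∀z ∃v ∃p (¬T(z,z) ∨ T(v,v) ∧ ¬D(p))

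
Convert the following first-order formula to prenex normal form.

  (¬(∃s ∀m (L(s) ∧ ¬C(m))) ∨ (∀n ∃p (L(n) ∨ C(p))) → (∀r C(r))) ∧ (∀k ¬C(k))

∃s ∀m ∃n ∀p ∀r ∀k ((L(s) ∧ ¬C(m) ∧ ¬L(n) ∧ ¬C(p) ∨ C(r)) ∧ ¬C(k))

First replace A → B with ¬A ∨ B.
  (¬(¬(∃s ∀m (L(s) ∧ ¬C(m))) ∨ (∀n ∃p (L(n) ∨ C(p)))) ∨ (∀r C(r))) ∧ (∀k ¬C(k))
Drive negations inward (¬∀x A ≡ ∃x ¬A, ¬∃x A ≡ ∀x ¬A, De Morgan for ∧/∨):
  ((∃s ∀m (L(s) ∧ ¬C(m))) ∧ (∃n ∀p (¬L(n) ∧ ¬C(p))) ∨ (∀r C(r))) ∧ (∀k ¬C(k))
Finally move all quantifiers to the prefix:
  ∃s ∀m ∃n ∀p ∀r ∀k ((L(s) ∧ ¬C(m) ∧ ¬L(n) ∧ ¬C(p) ∨ C(r)) ∧ ¬C(k))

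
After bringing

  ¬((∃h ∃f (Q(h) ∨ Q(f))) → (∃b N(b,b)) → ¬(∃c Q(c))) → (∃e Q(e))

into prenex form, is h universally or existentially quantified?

Eliminate → and ↔ using ¬ and ∨.
  ¬¬(¬(∃h ∃f (Q(h) ∨ Q(f))) ∨ ¬(∃b N(b,b)) ∨ ¬(∃c Q(c))) ∨ (∃e Q(e))
Drive negations inward (¬∀x A ≡ ∃x ¬A, ¬∃x A ≡ ∀x ¬A, De Morgan for ∧/∨):
  (∀h ∀f (¬Q(h) ∧ ¬Q(f))) ∨ (∀b ¬N(b,b)) ∨ (∀c ¬Q(c)) ∨ (∃e Q(e))
Extract every quantifier outward, since the variables are now distinct and don't occur free across branches:
  ∀h ∀f ∀b ∀c ∃e (¬Q(h) ∧ ¬Q(f) ∨ ¬N(b,b) ∨ ¬Q(c) ∨ Q(e))
The quantifier ∃h sits under an odd number of negations (counting the antecedent side of each →), so it flips to ∀h.

universal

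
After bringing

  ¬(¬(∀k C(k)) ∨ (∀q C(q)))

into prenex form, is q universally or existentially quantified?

Move each ¬ inward, flipping quantifiers it crosses:
  (∀k C(k)) ∧ (∃q ¬C(q))
Pull the quantifiers to the front (each side's bound variable is not free in the other side):
  ∀k ∃q (C(k) ∧ ¬C(q))
The quantifier ∀q sits under an odd number of negations, so it flips to ∃q.

existential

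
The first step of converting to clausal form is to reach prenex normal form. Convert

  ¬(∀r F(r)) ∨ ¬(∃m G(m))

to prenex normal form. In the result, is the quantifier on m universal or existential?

universal

Move each ¬ inward, flipping quantifiers it crosses:
  (∃r ¬F(r)) ∨ (∀m ¬G(m))
Pull the quantifiers to the front (each side's bound variable is not free in the other side):
  ∃r ∀m (¬F(r) ∨ ¬G(m))
The quantifier ∃m sits under an odd number of negations, so it flips to ∀m.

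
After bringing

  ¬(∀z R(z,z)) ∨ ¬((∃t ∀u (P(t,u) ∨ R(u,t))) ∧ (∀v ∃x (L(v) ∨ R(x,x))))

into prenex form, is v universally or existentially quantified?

existential

Push ¬ through the quantifiers and connectives to reach negation normal form:
  (∃z ¬R(z,z)) ∨ (∀t ∃u (¬P(t,u) ∧ ¬R(u,t))) ∨ (∃v ∀x (¬L(v) ∧ ¬R(x,x)))
Finally move all quantifiers to the prefix:
  ∃z ∀t ∃u ∃v ∀x (¬R(z,z) ∨ ¬P(t,u) ∧ ¬R(u,t) ∨ ¬L(v) ∧ ¬R(x,x))
The quantifier ∀v sits under an odd number of negations, so it flips to ∃v.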